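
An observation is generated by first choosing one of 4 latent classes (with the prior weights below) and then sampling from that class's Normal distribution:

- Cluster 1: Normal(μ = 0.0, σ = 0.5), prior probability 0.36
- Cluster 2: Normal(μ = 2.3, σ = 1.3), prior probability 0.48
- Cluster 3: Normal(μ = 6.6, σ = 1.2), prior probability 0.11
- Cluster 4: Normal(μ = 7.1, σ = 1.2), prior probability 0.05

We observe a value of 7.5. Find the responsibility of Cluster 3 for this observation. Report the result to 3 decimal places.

0.636

By Bayes' theorem, P(k | x) = π_k f_k(x) / Σ_j π_j f_j(x).
Normal densities:
  L_1 = (1/(0.5·√(2π)))·exp(−(7.5−0.0)²/(2·0.5²)) = 0.797885·exp(-112.50000) = 1.10614e-49
  L_2 = (1/(1.3·√(2π)))·exp(−(7.5−2.3)²/(2·1.3²)) = 0.306879·exp(-8.00000) = 0.000102946
  L_3 = (1/(1.2·√(2π)))·exp(−(7.5−6.6)²/(2·1.2²)) = 0.332452·exp(-0.28125) = 0.250948
  L_4 = (1/(1.2·√(2π)))·exp(−(7.5−7.1)²/(2·1.2²)) = 0.332452·exp(-0.05556) = 0.314486
Unnormalised posteriors:
  π_1·L_1 = 0.36 × 1.10614e-49 = 3.98211e-50
  π_2·L_2 = 0.48 × 0.000102946 = 4.94142e-05
  π_3·L_3 = 0.11 × 0.250948 = 0.0276043
  π_4·L_4 = 0.05 × 0.314486 = 0.0157243
Evidence: 3.98211e-50 + 4.94142e-05 + 0.0276043 + 0.0157243 = 0.043378
So the posterior for Cluster 3 is 0.0276043 / 0.043378 ≈ 0.636.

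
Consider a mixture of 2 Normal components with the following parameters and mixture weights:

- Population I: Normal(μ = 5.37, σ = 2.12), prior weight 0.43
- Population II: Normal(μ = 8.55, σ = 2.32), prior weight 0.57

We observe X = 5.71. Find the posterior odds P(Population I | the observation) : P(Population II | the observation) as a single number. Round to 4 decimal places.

Since P(k|x) ∝ w_k f_k(x), the posterior odds are w_i f_i(x) / (w_j f_j(x)).
Component likelihoods at x = 5.71:
  f_I = (1/(2.12·√(2π)))·exp(−(5.71−5.37)²/(2·2.12²)) = 0.188180·exp(-0.01286) = 0.185776
  f_II = (1/(2.32·√(2π)))·exp(−(5.71−8.55)²/(2·2.32²)) = 0.171958·exp(-0.74926) = 0.0812875
0.0798836 / 0.0463339 ≈ 1.7241

1.7241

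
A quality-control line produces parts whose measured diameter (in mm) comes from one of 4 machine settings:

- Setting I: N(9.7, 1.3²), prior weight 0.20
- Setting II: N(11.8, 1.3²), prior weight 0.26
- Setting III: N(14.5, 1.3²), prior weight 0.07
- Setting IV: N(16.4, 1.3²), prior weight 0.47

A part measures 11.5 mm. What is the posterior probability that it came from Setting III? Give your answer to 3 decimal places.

Apply Bayes' rule: the posterior for each component is proportional to its prior times its likelihood at x.
Normal densities:
  p_I = (1/(1.3·√(2π)))·exp(−(11.5−9.7)²/(2·1.3²)) = 0.306879·exp(-0.95858) = 0.117669
  p_II = (1/(1.3·√(2π)))·exp(−(11.5−11.8)²/(2·1.3²)) = 0.306879·exp(-0.02663) = 0.298815
  p_III = (1/(1.3·√(2π)))·exp(−(11.5−14.5)²/(2·1.3²)) = 0.306879·exp(-2.66272) = 0.0214073
  p_IV = (1/(1.3·√(2π)))·exp(−(11.5−16.4)²/(2·1.3²)) = 0.306879·exp(-7.10355) = 0.00025231
Weight by the priors:
  π_I·p_I = 0.20 × 0.117669 = 0.0235337
  π_II·p_II = 0.26 × 0.298815 = 0.0776919
  π_III·p_III = 0.07 × 0.0214073 = 0.00149851
  π_IV·p_IV = 0.47 × 0.00025231 = 0.000118586
Denominator: 0.0235337 + 0.0776919 + 0.00149851 + 0.000118586 = 0.102843
So the posterior for Setting III is 0.00149851 / 0.102843 ≈ 0.015.

0.015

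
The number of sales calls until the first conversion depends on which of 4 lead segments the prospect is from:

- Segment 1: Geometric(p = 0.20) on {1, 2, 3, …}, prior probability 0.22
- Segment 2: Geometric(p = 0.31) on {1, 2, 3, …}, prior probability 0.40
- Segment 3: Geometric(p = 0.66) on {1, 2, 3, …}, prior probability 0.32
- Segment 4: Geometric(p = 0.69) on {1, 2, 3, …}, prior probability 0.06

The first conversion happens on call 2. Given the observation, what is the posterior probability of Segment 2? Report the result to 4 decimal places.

Posterior ∝ prior × likelihood, so P(k | x) ∝ π_k f_k(x); normalise over all components.
Evaluate each component's likelihood at the observed value:
  p_1 = 0.20·(1−0.20)^1 = 0.20·0.8 = 0.16
  p_2 = 0.31·(1−0.31)^1 = 0.31·0.69 = 0.2139
  p_3 = 0.66·(1−0.66)^1 = 0.66·0.34 = 0.2244
  p_4 = 0.69·(1−0.69)^1 = 0.69·0.31 = 0.2139
Prior × likelihood for each component:
  π_1·p_1 = 0.22 × 0.16 = 0.0352
  π_2·p_2 = 0.40 × 0.2139 = 0.08556
  π_3·p_3 = 0.32 × 0.2244 = 0.071808
  π_4·p_4 = 0.06 × 0.2139 = 0.012834
Evidence: 0.0352 + 0.08556 + 0.071808 + 0.012834 = 0.205402
P(Segment 2 | the observation) = 0.08556 / 0.205402 ≈ 0.4165

0.4165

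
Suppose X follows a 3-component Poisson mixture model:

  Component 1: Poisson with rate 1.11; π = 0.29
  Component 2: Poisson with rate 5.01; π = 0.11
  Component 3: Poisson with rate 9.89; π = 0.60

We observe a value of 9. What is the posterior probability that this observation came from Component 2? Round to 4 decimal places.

The responsibility of component k is P(Z=k) f_k(x) divided by Σ_j P(Z=j) f_j(x).
Poisson probabilities:
  L_1 = 2.32315e-06
  L_2 = 0.0365562
  L_3 = 0.126424
Prior × likelihood for each component:
  P(Z=1)·L_1 = 0.29 × 2.32315e-06 = 6.73713e-07
  P(Z=2)·L_2 = 0.11 × 0.0365562 = 0.00402118
  P(Z=3)·L_3 = 0.60 × 0.126424 = 0.0758547
Normaliser: 6.73713e-07 + 0.00402118 + 0.0758547 = 0.0798765
So the posterior for Component 2 is 0.00402118 / 0.0798765 ≈ 0.0503.

0.0503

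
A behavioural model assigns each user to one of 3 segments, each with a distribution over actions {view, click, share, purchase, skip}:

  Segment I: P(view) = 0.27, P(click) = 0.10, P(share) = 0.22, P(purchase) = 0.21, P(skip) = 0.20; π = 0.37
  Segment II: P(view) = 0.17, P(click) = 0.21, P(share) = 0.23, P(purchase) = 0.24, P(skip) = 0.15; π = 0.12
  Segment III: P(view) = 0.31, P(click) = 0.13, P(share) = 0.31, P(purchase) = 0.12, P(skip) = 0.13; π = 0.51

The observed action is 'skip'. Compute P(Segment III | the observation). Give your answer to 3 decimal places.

0.419

Apply Bayes' rule: the posterior for each component is proportional to its prior times its likelihood at x.
Categorical probabilities:
  L_I = 0.2
  L_II = 0.15
  L_III = 0.13
Prior × likelihood for each component:
  π_I·L_I = 0.37 × 0.2 = 0.074
  π_II·L_II = 0.12 × 0.15 = 0.018
  π_III·L_III = 0.51 × 0.13 = 0.0663
Marginal: 0.074 + 0.018 + 0.0663 = 0.1583
P(Segment III | the observation) ≈ 0.419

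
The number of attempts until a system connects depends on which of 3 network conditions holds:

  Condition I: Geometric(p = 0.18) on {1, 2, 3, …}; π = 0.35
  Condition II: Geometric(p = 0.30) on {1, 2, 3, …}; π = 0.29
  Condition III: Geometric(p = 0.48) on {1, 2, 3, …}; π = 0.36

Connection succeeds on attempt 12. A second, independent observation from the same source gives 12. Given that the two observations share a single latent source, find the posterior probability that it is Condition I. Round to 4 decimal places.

0.9336

The responsibility of component k is π_k f_k(x) divided by Σ_j π_j f_j(x).
Since both observations come from the same component, the likelihood for component k is f_k(x₁)·f_k(x₂).
  p_I = [0.18·(1−0.18)^11 = 0.18·0.112707 = 0.0202873] × [0.0202873] = 0.000411576
  p_II = [0.30·(1−0.30)^11 = 0.30·0.0197733 = 0.00593198] × [0.00593198] = 3.51884e-05
  p_III = [0.48·(1−0.48)^11 = 0.48·0.000751687 = 0.00036081] × [0.00036081] = 1.30184e-07
Unnormalised posteriors:
  π_I·p_I = 0.35 × 0.000411576 = 0.000144052
  π_II·p_II = 0.29 × 3.51884e-05 = 1.02046e-05
  π_III·p_III = 0.36 × 1.30184e-07 = 4.68661e-08
Marginal: 0.000144052 + 1.02046e-05 + 4.68661e-08 = 0.000154303
P(Condition I | x₁, x₂) ≈ 0.9336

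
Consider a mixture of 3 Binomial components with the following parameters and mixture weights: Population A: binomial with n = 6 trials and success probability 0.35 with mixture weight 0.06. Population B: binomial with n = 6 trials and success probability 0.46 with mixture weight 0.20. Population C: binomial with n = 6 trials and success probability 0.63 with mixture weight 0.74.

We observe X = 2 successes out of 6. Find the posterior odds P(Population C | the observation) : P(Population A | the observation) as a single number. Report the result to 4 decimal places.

Posterior odds = (P(Z=i) f_i(x)) / (P(Z=j) f_j(x)); the normalising sum cancels.
Component likelihoods at x = 2 successes out of 6:
  p_A = 0.328005
  p_B = 0.269887
  p_C = 0.111578
Odds = (0.74/0.06) × (0.111578/0.328005) = 12.3333 × 0.340172 ≈ 4.1955

4.1955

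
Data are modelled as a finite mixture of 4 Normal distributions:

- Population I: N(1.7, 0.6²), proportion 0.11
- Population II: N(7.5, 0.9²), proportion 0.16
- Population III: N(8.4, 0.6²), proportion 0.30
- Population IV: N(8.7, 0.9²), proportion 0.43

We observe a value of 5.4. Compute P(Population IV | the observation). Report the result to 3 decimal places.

The responsibility of component k is w_k f_k(x) divided by Σ_j w_j f_j(x).
Component likelihoods at x = 5.4:
  L_I = (1/(0.6·√(2π)))·exp(−(5.4−1.7)²/(2·0.6²)) = 0.664904·exp(-19.01389) = 3.67394e-09
  L_II = (1/(0.9·√(2π)))·exp(−(5.4−7.5)²/(2·0.9²)) = 0.443269·exp(-2.72222) = 0.0291354
  L_III = (1/(0.6·√(2π)))·exp(−(5.4−8.4)²/(2·0.6²)) = 0.664904·exp(-12.50000) = 2.47787e-06
  L_IV = (1/(0.9·√(2π)))·exp(−(5.4−8.7)²/(2·0.9²)) = 0.443269·exp(-6.72222) = 0.000533634
Unnormalised posteriors:
  w_I·L_I = 0.11 × 3.67394e-09 = 4.04133e-10
  w_II·L_II = 0.16 × 0.0291354 = 0.00466167
  w_III·L_III = 0.30 × 2.47787e-06 = 7.4336e-07
  w_IV·L_IV = 0.43 × 0.000533634 = 0.000229463
Sum: 4.04133e-10 + 0.00466167 + 7.4336e-07 + 0.000229463 = 0.00489188
P(Population IV | 5.4) ≈ 0.047

0.047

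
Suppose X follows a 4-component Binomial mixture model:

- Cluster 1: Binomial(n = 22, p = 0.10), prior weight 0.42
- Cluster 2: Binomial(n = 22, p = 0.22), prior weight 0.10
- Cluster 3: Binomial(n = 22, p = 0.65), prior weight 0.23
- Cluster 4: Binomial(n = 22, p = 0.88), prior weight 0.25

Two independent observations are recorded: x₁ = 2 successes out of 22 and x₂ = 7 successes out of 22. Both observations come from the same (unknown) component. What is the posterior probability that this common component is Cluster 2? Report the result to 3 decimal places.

0.658

P(component k | x) = P(Z=k)·f_k(x) / marginal(x), where marginal(x) = Σ_j P(Z=j)·f_j(x).
Since both observations come from the same component, the likelihood for component k is f_k(x₁)·f_k(x₂).
  f_1 = [C(22,2)·0.10^2·0.90^20 = 231·0.01·0.121577 = 0.280842] × [0.00351135] = 0.000986135
  f_2 = [C(22,2)·0.22^2·0.78^20 = 231·0.0484·0.00694852 = 0.0776872] × [0.10238] = 0.0079536
  f_3 = [C(22,2)·0.65^2·0.35^20 = 231·0.4225·7.60958e-10 = 7.42676e-08] × [0.0012113] = 8.99602e-11
  f_4 = [C(22,2)·0.88^2·0.12^20 = 231·0.7744·3.83376e-19 = 6.85808e-17] × [1.07383e-09] = 7.36438e-26
Weight by the priors:
  P(Z=1)·f_1 = 0.42 × 0.000986135 = 0.000414177
  P(Z=2)·f_2 = 0.10 × 0.0079536 = 0.00079536
  P(Z=3)·f_3 = 0.23 × 8.99602e-11 = 2.06908e-11
  P(Z=4)·f_4 = 0.25 × 7.36438e-26 = 1.84109e-26
Marginal: 0.000414177 + 0.00079536 + 2.06908e-11 + 1.84109e-26 = 0.00120954
So the posterior for Cluster 2 is 0.00079536 / 0.00120954 ≈ 0.658.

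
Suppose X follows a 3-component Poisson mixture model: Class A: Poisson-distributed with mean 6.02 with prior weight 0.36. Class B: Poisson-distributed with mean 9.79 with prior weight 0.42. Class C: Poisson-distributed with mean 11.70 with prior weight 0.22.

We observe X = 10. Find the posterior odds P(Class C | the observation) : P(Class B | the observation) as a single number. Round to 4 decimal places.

0.4610

Since P(k|x) ∝ w_k f_k(x), the posterior odds are w_i f_i(x) / (w_j f_j(x)).
Component likelihoods at x = 10:
  L_A = e^(−6.02)·6.02^10/10! = 0.0418552
  L_B = e^(−9.79)·9.79^10/10! = 0.124831
  L_C = e^(−11.70)·11.70^10/10! = 0.109863
Odds = (0.22/0.42) × (0.109863/0.124831) = 0.52381 × 0.880094 ≈ 0.4610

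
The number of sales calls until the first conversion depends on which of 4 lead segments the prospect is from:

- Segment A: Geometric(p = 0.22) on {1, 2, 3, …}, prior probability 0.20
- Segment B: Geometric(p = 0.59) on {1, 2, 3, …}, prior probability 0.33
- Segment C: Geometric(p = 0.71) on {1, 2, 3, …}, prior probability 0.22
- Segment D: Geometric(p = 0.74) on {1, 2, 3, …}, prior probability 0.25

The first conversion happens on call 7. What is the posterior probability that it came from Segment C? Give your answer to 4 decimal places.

Apply Bayes' rule: the posterior for each component is proportional to its prior times its likelihood at x.
Component likelihoods at x = 7:
  L_A = 0.22·(1−0.22)^6 = 0.22·0.2252 = 0.0495439
  L_B = 0.59·(1−0.59)^6 = 0.59·0.0047501 = 0.00280256
  L_C = 0.71·(1−0.71)^6 = 0.71·0.000594823 = 0.000422325
  L_D = 0.74·(1−0.74)^6 = 0.74·0.000308916 = 0.000228598
Prior × likelihood for each component:
  π_A·L_A = 0.20 × 0.0495439 = 0.00990878
  π_B·L_B = 0.33 × 0.00280256 = 0.000924845
  π_C·L_C = 0.22 × 0.000422325 = 9.29114e-05
  π_D·L_D = 0.25 × 0.000228598 = 5.71494e-05
Evidence: 0.00990878 + 0.000924845 + 9.29114e-05 + 5.71494e-05 = 0.0109837
P(Segment C | x) = 9.29114e-05 / 0.0109837 ≈ 0.0085

0.0085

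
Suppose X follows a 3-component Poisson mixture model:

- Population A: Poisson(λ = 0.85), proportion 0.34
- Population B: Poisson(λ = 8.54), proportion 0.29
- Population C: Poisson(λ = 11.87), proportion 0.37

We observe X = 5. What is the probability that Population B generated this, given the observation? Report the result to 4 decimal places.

P(component k | x) = P(Z=k)·f_k(x) / marginal(x), where marginal(x) = Σ_j P(Z=j)·f_j(x).
Evaluate each component's likelihood at the observed value:
  f_A = 0.00158039
  f_B = 0.0740003
  f_C = 0.0137403
Unnormalised posteriors:
  P(Z=A)·f_A = 0.34 × 0.00158039 = 0.000537331
  P(Z=B)·f_B = 0.29 × 0.0740003 = 0.0214601
  P(Z=C)·f_C = 0.37 × 0.0137403 = 0.00508392
Denominator: 0.000537331 + 0.0214601 + 0.00508392 = 0.0270813
So the posterior for Population B is 0.0214601 / 0.0270813 ≈ 0.7924.

0.7924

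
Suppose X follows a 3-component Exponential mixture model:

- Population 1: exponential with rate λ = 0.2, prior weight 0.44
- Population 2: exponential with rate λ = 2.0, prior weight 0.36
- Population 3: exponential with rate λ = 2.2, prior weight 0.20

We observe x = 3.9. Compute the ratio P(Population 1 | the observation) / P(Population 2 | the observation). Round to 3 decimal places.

Posterior odds = (π_i f_i(x)) / (π_j f_j(x)); the normalising sum cancels.
Exponential densities:
  p_1 = 0.0916812
  p_2 = 0.00081947
  p_3 = 0.000413215
Odds = (0.44/0.36) × (0.0916812/0.00081947) = 1.22222 × 111.879 ≈ 136.741

136.741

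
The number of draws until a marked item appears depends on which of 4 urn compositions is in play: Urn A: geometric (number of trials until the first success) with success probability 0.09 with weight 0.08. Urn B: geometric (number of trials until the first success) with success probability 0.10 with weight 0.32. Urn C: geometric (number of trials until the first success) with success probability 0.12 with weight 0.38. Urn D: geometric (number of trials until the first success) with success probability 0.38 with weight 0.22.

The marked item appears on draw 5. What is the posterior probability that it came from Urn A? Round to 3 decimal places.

0.075

Apply Bayes' rule: the posterior for each component is proportional to its prior times its likelihood at x.
Geometric probabilities:
  f_A = 0.0617175
  f_B = 0.06561
  f_C = 0.0719634
  f_D = 0.0561501
Weight by the priors:
  π_A·f_A = 0.08 × 0.0617175 = 0.0049374
  π_B·f_B = 0.32 × 0.06561 = 0.0209952
  π_C·f_C = 0.38 × 0.0719634 = 0.0273461
  π_D·f_D = 0.22 × 0.0561501 = 0.012353
Sum: 0.0049374 + 0.0209952 + 0.0273461 + 0.012353 = 0.0656317
P(Urn A | x) ≈ 0.075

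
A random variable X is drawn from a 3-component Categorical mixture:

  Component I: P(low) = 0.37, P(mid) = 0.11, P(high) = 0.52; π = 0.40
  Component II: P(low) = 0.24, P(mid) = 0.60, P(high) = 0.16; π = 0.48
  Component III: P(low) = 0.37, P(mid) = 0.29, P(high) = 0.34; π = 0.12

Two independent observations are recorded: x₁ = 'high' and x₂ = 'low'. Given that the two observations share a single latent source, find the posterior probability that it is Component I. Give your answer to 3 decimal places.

Apply Bayes' rule: the posterior for each component is proportional to its prior times its likelihood at x.
Since both observations come from the same component, the likelihood for component k is f_k(x₁)·f_k(x₂).
  p_I = [0.52] × [0.37] = 0.1924
  p_II = [0.16] × [0.24] = 0.0384
  p_III = [0.34] × [0.37] = 0.1258
Unnormalised posteriors:
  π_I·p_I = 0.40 × 0.1924 = 0.07696
  π_II·p_II = 0.48 × 0.0384 = 0.018432
  π_III·p_III = 0.12 × 0.1258 = 0.015096
Marginal: 0.07696 + 0.018432 + 0.015096 = 0.110488
Responsibility of Component I: 0.07696 / 0.110488 ≈ 0.697

0.697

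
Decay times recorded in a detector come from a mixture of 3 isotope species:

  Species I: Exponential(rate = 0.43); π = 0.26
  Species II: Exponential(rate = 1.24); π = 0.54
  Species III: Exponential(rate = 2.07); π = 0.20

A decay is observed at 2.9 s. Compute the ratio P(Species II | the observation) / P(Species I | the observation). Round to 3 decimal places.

0.572

The posterior odds equal the prior odds times the likelihood ratio: (w_i/w_j)·(f_i(x)/f_j(x)).
Evaluate each component's likelihood at the observed value:
  p_I = 0.43·e^(−0.43·2.9) = 0.43·e^(−1.2470) = 0.123567
  p_II = 1.24·e^(−1.24·2.9) = 1.24·e^(−3.5960) = 0.0340172
  p_III = 2.07·e^(−2.07·2.9) = 2.07·e^(−6.0030) = 0.00511565
Posterior odds = (w_II·p_II) / (w_I·p_I) = (0.54·0.0340172) / (0.26·0.123567) = 0.0183693 / 0.0321275 ≈ 0.572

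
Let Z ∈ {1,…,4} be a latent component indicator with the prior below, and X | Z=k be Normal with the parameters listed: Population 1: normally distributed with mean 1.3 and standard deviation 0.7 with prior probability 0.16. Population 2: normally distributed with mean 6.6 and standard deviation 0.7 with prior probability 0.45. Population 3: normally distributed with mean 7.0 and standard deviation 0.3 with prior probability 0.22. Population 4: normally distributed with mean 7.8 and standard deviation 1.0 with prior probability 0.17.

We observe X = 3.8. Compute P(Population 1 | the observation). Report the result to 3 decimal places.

0.588

Posterior ∝ prior × likelihood, so P(k | x) ∝ π_k f_k(x); normalise over all components.
Normal densities:
  L_1 = (1/(0.7·√(2π)))·exp(−(3.8−1.3)²/(2·0.7²)) = 0.569918·exp(-6.37755) = 0.000968449
  L_2 = (1/(0.7·√(2π)))·exp(−(3.8−6.6)²/(2·0.7²)) = 0.569918·exp(-8.00000) = 0.000191186
  L_3 = (1/(0.3·√(2π)))·exp(−(3.8−7.0)²/(2·0.3²)) = 1.329808·exp(-56.88889) = 2.61372e-25
  L_4 = (1/(1.0·√(2π)))·exp(−(3.8−7.8)²/(2·1.0²)) = 0.398942·exp(-8.00000) = 0.00013383
Prior × likelihood for each component:
  π_1·L_1 = 0.16 × 0.000968449 = 0.000154952
  π_2·L_2 = 0.45 × 0.000191186 = 8.60337e-05
  π_3·L_3 = 0.22 × 2.61372e-25 = 5.75017e-26
  π_4·L_4 = 0.17 × 0.00013383 = 2.27511e-05
Normaliser: 0.000154952 + 8.60337e-05 + 5.75017e-26 + 2.27511e-05 = 0.000263737
P(Population 1 | x) ≈ 0.588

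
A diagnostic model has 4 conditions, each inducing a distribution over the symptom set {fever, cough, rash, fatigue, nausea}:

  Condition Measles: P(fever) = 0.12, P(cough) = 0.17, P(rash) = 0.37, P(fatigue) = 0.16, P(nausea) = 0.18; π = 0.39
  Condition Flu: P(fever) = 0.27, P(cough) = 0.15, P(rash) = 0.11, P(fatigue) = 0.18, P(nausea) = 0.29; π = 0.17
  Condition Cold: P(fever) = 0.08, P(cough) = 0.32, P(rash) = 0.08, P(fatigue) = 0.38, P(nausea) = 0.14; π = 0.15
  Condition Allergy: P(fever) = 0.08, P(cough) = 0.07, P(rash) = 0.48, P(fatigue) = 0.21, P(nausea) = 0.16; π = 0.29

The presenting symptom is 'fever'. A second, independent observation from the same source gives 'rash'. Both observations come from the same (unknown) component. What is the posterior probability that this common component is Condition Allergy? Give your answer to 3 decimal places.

By Bayes' theorem, P(k | x) = π_k f_k(x) / Σ_j π_j f_j(x).
Since both observations come from the same component, the likelihood for component k is f_k(x₁)·f_k(x₂).
  L_Measles = [0.12] × [0.37] = 0.0444
  L_Flu = [0.27] × [0.11] = 0.0297
  L_Cold = [0.08] × [0.08] = 0.0064
  L_Allergy = [0.08] × [0.48] = 0.0384
Prior × likelihood for each component:
  π_Measles·L_Measles = 0.39 × 0.0444 = 0.017316
  π_Flu·L_Flu = 0.17 × 0.0297 = 0.005049
  π_Cold·L_Cold = 0.15 × 0.0064 = 0.00096
  π_Allergy·L_Allergy = 0.29 × 0.0384 = 0.011136
Denominator: 0.017316 + 0.005049 + 0.00096 + 0.011136 = 0.034461
P(Condition Allergy | x₁, x₂) ≈ 0.323

0.323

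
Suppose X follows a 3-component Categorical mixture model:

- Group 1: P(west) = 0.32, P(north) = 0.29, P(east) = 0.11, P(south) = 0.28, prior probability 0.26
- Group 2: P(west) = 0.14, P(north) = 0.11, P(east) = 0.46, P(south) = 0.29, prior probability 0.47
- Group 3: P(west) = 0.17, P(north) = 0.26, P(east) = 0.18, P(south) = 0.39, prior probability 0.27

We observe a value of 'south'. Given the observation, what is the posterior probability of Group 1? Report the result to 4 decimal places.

The responsibility of component k is w_k f_k(x) divided by Σ_j w_j f_j(x).
Evaluate each component's likelihood at the observed value:
  p_1 = P(south | comp) = 0.28
  p_2 = P(south | comp) = 0.29
  p_3 = P(south | comp) = 0.39
Unnormalised posteriors:
  w_1·p_1 = 0.26 × 0.28 = 0.0728
  w_2·p_2 = 0.47 × 0.29 = 0.1363
  w_3·p_3 = 0.27 × 0.39 = 0.1053
Evidence: 0.0728 + 0.1363 + 0.1053 = 0.3144
P(Group 1 | x) ≈ 0.2316

0.2316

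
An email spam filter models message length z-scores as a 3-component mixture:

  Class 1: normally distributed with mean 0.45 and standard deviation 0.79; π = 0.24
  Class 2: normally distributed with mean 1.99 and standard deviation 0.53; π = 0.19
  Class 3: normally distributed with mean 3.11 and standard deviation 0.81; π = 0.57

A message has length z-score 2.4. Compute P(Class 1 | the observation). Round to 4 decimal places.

By Bayes' theorem, P(k | x) = w_k f_k(x) / Σ_j w_j f_j(x).
Evaluate each component's likelihood at the observed value:
  L_1 = 0.0240024
  L_2 = 0.558067
  L_3 = 0.335417
Prior × likelihood for each component:
  w_1·L_1 = 0.24 × 0.0240024 = 0.00576057
  w_2·L_2 = 0.19 × 0.558067 = 0.106033
  w_3·L_3 = 0.57 × 0.335417 = 0.191188
Evidence: 0.00576057 + 0.106033 + 0.191188 = 0.302981
P(Class 1 | the observation) ≈ 0.0190

0.0190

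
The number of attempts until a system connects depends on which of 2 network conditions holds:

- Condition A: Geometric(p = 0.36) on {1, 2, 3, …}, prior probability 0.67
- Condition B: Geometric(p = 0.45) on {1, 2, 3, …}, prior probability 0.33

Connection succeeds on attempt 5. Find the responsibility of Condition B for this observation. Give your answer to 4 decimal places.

The responsibility of component k is P(Z=k) f_k(x) divided by Σ_j P(Z=j) f_j(x).
Component likelihoods at x = 5:
  p_A = 0.36·(1−0.36)^4 = 0.36·0.167772 = 0.060398
  p_B = 0.45·(1−0.45)^4 = 0.45·0.0915063 = 0.0411778
Multiply by the mixture weights:
  P(Z=A)·p_A = 0.67 × 0.060398 = 0.0404666
  P(Z=B)·p_B = 0.33 × 0.0411778 = 0.0135887
Marginal: 0.0404666 + 0.0135887 = 0.0540553
Responsibility of Condition B: 0.0135887 / 0.0540553 ≈ 0.2514

0.2514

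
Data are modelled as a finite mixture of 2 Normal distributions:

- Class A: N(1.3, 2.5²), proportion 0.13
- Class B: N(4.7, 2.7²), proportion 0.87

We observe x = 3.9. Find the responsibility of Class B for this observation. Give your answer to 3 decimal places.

0.911

Posterior ∝ prior × likelihood, so P(k | x) ∝ P(Z=k) f_k(x); normalise over all components.
Normal densities:
  f_A = 0.0929188
  f_B = 0.141411
Unnormalised posteriors:
  P(Z=A)·f_A = 0.13 × 0.0929188 = 0.0120794
  P(Z=B)·f_B = 0.87 × 0.141411 = 0.123027
Sum: 0.0120794 + 0.123027 = 0.135107
Responsibility of Class B: 0.123027 / 0.135107 ≈ 0.911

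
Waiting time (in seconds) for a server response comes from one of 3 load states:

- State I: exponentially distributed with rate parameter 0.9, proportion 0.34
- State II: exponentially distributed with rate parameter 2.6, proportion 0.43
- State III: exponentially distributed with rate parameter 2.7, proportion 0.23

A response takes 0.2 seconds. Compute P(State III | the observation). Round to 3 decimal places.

Posterior ∝ prior × likelihood, so P(k | x) ∝ P(Z=k) f_k(x); normalise over all components.
Exponential densities:
  L_I = 0.751743
  L_II = 1.54575
  L_III = 1.57342
Weight by the priors:
  P(Z=I)·L_I = 0.34 × 0.751743 = 0.255593
  P(Z=II)·L_II = 0.43 × 1.54575 = 0.664674
  P(Z=III)·L_III = 0.23 × 1.57342 = 0.361887
Normaliser: 0.255593 + 0.664674 + 0.361887 = 1.28215
So the posterior for State III is 0.361887 / 1.28215 ≈ 0.282.

0.282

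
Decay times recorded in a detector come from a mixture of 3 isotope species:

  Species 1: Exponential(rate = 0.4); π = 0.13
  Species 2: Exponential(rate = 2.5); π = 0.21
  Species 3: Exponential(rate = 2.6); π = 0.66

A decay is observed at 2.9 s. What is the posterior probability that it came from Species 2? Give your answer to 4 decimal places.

0.0212

P(component k | x) = P(Z=k)·f_k(x) / marginal(x), where marginal(x) = Σ_j P(Z=j)·f_j(x).
Component likelihoods at x = 2.9 s:
  L_1 = 0.4·e^(−0.4·2.9) = 0.4·e^(−1.1600) = 0.125394
  L_2 = 2.5·e^(−2.5·2.9) = 2.5·e^(−7.2500) = 0.00177544
  L_3 = 2.6·e^(−2.6·2.9) = 2.6·e^(−7.5400) = 0.00138163
Unnormalised posteriors:
  P(Z=1)·L_1 = 0.13 × 0.125394 = 0.0163013
  P(Z=2)·L_2 = 0.21 × 0.00177544 = 0.000372842
  P(Z=3)·L_3 = 0.66 × 0.00138163 = 0.000911878
Marginal: 0.0163013 + 0.000372842 + 0.000911878 = 0.017586
P(Species 2 | 2.9 s) = 0.000372842 / 0.017586 ≈ 0.0212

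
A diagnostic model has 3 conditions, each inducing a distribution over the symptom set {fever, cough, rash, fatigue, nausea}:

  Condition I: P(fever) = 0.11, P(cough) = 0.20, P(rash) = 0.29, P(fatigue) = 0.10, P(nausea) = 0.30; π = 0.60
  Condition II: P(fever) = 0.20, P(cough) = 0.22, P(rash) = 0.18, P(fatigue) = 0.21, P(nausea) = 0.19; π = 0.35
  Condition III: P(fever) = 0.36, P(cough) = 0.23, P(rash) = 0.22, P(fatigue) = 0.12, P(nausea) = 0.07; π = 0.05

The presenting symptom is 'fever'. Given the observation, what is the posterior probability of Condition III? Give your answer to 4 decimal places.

0.1169

P(component k | x) = π_k·f_k(x) / marginal(x), where marginal(x) = Σ_j π_j·f_j(x).
Evaluate each component's likelihood at the observed value:
  L_I = P(fever | comp) = 0.11
  L_II = P(fever | comp) = 0.20
  L_III = P(fever | comp) = 0.36
Multiply by the mixture weights:
  π_I·L_I = 0.60 × 0.11 = 0.066
  π_II·L_II = 0.35 × 0.2 = 0.07
  π_III·L_III = 0.05 × 0.36 = 0.018
Evidence: 0.066 + 0.07 + 0.018 = 0.154
So the posterior for Condition III is 0.018 / 0.154 ≈ 0.1169.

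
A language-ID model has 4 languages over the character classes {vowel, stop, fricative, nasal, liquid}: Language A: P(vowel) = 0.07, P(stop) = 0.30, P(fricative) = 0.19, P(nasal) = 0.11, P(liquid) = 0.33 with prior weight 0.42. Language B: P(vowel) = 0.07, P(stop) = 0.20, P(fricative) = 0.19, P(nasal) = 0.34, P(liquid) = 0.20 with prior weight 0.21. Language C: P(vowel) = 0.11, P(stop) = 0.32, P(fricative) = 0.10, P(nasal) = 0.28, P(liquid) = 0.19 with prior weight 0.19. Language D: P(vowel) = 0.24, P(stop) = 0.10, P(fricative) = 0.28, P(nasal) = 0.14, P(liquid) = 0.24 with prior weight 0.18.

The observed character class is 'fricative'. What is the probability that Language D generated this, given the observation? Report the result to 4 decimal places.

0.2665

By Bayes' theorem, P(k | x) = P(Z=k) f_k(x) / Σ_j P(Z=j) f_j(x).
Component likelihoods at x = 'fricative':
  f_A = P(fricative | comp) = 0.19
  f_B = P(fricative | comp) = 0.19
  f_C = P(fricative | comp) = 0.10
  f_D = P(fricative | comp) = 0.28
Weight by the priors:
  P(Z=A)·f_A = 0.42 × 0.19 = 0.0798
  P(Z=B)·f_B = 0.21 × 0.19 = 0.0399
  P(Z=C)·f_C = 0.19 × 0.1 = 0.019
  P(Z=D)·f_D = 0.18 × 0.28 = 0.0504
Evidence: 0.0798 + 0.0399 + 0.019 + 0.0504 = 0.1891
P(Language D | 'fricative') ≈ 0.2665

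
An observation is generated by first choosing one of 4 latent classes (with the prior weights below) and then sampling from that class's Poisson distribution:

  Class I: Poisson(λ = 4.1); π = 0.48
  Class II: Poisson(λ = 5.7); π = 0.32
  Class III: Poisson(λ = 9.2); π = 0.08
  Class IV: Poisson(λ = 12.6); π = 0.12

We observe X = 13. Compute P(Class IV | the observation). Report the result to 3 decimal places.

0.698

Posterior ∝ prior × likelihood, so P(k | x) ∝ w_k f_k(x); normalise over all components.
Component likelihoods at x = 13:
  L_I = e^(−4.1)·4.1^13/13! = 0.000246208
  L_II = e^(−5.7)·5.7^13/13! = 0.00360259
  L_III = e^(−9.2)·9.2^13/13! = 0.0548848
  L_IV = e^(−12.6)·12.6^13/13! = 0.109251
Prior × likelihood for each component:
  w_I·L_I = 0.48 × 0.000246208 = 0.00011818
  w_II·L_II = 0.32 × 0.00360259 = 0.00115283
  w_III·L_III = 0.08 × 0.0548848 = 0.00439079
  w_IV·L_IV = 0.12 × 0.109251 = 0.0131101
Denominator: 0.00011818 + 0.00115283 + 0.00439079 + 0.0131101 = 0.0187719
P(Class IV | the observation) = 0.0131101 / 0.0187719 ≈ 0.698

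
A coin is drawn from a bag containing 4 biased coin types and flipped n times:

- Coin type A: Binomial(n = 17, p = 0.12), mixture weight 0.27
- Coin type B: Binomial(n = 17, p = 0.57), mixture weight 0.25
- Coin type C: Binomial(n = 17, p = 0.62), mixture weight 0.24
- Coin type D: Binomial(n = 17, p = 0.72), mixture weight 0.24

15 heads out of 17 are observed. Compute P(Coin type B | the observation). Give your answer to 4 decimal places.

0.0582

By Bayes' theorem, P(k | x) = π_k f_k(x) / Σ_j π_j f_j(x).
Binomial probabilities:
  L_A = 1.62264e-12
  L_B = 0.00547771
  L_C = 0.0151002
  L_D = 0.07724
Weight by the priors:
  π_A·L_A = 0.27 × 1.62264e-12 = 4.38114e-13
  π_B·L_B = 0.25 × 0.00547771 = 0.00136943
  π_C·L_C = 0.24 × 0.0151002 = 0.00362404
  π_D·L_D = 0.24 × 0.07724 = 0.0185376
Normaliser: 4.38114e-13 + 0.00136943 + 0.00362404 + 0.0185376 = 0.0235311
P(Coin type B | 15 heads out of 17) ≈ 0.0582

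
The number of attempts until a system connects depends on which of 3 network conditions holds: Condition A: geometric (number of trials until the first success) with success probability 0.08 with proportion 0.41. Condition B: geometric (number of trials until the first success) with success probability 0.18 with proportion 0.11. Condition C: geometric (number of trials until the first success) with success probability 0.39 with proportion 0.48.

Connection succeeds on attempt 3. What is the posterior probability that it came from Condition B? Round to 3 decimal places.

P(component k | x) = π_k·f_k(x) / marginal(x), where marginal(x) = Σ_j π_j·f_j(x).
Geometric probabilities:
  L_A = 0.08·(1−0.08)^2 = 0.08·0.8464 = 0.067712
  L_B = 0.18·(1−0.18)^2 = 0.18·0.6724 = 0.121032
  L_C = 0.39·(1−0.39)^2 = 0.39·0.3721 = 0.145119
Multiply by the mixture weights:
  π_A·L_A = 0.41 × 0.067712 = 0.0277619
  π_B·L_B = 0.11 × 0.121032 = 0.0133135
  π_C·L_C = 0.48 × 0.145119 = 0.0696571
Evidence: 0.0277619 + 0.0133135 + 0.0696571 = 0.110733
P(Condition B | data) ≈ 0.120

0.120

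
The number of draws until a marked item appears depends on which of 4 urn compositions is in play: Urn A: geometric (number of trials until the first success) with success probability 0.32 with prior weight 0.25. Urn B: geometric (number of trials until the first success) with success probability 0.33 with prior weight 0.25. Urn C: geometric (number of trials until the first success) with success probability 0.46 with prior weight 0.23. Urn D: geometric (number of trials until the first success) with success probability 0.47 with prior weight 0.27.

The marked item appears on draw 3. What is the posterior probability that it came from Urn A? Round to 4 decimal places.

0.2632

Apply Bayes' rule: the posterior for each component is proportional to its prior times its likelihood at x.
Component likelihoods at x = 3:
  L_A = 0.147968
  L_B = 0.148137
  L_C = 0.134136
  L_D = 0.132023
Weight by the priors:
  π_A·L_A = 0.25 × 0.147968 = 0.036992
  π_B·L_B = 0.25 × 0.148137 = 0.0370342
  π_C·L_C = 0.23 × 0.134136 = 0.0308513
  π_D·L_D = 0.27 × 0.132023 = 0.0356462
Denominator: 0.036992 + 0.0370342 + 0.0308513 + 0.0356462 = 0.140524
So the posterior for Urn A is 0.036992 / 0.140524 ≈ 0.2632.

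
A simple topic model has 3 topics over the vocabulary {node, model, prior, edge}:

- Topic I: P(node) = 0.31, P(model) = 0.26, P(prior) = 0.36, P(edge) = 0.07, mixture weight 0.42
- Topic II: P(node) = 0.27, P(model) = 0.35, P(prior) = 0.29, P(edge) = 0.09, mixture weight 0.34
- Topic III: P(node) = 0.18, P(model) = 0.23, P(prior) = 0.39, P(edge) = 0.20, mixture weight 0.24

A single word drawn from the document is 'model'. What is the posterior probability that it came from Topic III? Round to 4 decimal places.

0.1948

Posterior ∝ prior × likelihood, so P(k | x) ∝ w_k f_k(x); normalise over all components.
Categorical probabilities:
  L_I = P(model | comp) = 0.26
  L_II = P(model | comp) = 0.35
  L_III = P(model | comp) = 0.23
Multiply by the mixture weights:
  w_I·L_I = 0.42 × 0.26 = 0.1092
  w_II·L_II = 0.34 × 0.35 = 0.119
  w_III·L_III = 0.24 × 0.23 = 0.0552
Normaliser: 0.1092 + 0.119 + 0.0552 = 0.2834
P(Topic III | data) ≈ 0.1948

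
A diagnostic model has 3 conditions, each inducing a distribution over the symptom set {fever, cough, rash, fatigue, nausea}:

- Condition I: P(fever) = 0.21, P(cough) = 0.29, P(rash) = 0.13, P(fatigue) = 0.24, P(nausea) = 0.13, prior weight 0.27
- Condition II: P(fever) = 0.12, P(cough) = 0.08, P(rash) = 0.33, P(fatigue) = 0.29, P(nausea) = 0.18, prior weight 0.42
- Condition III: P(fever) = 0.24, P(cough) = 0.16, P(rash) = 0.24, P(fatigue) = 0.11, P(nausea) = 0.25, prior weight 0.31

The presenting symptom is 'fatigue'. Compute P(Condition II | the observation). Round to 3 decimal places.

P(component k | x) = w_k·f_k(x) / marginal(x), where marginal(x) = Σ_j w_j·f_j(x).
Categorical probabilities:
  f_I = P(fatigue | comp) = 0.24
  f_II = P(fatigue | comp) = 0.29
  f_III = P(fatigue | comp) = 0.11
Multiply by the mixture weights:
  w_I·f_I = 0.27 × 0.24 = 0.0648
  w_II·f_II = 0.42 × 0.29 = 0.1218
  w_III·f_III = 0.31 × 0.11 = 0.0341
Evidence: 0.0648 + 0.1218 + 0.0341 = 0.2207
So the posterior for Condition II is 0.1218 / 0.2207 ≈ 0.552.

0.552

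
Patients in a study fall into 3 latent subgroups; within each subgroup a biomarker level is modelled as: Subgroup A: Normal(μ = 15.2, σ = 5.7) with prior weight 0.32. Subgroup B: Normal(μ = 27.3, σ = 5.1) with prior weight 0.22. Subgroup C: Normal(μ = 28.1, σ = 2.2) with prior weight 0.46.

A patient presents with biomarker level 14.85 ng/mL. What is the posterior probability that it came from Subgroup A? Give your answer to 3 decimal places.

Apply Bayes' rule: the posterior for each component is proportional to its prior times its likelihood at x.
Normal densities:
  f_A = (1/(5.7·√(2π)))·exp(−(14.85−15.2)²/(2·5.7²)) = 0.069990·exp(-0.00189) = 0.0698581
  f_B = (1/(5.1·√(2π)))·exp(−(14.85−27.3)²/(2·5.1²)) = 0.078224·exp(-2.97967) = 0.00397452
  f_C = (1/(2.2·√(2π)))·exp(−(14.85−28.1)²/(2·2.2²)) = 0.181337·exp(-18.13662) = 2.40909e-09
Multiply by the mixture weights:
  w_A·f_A = 0.32 × 0.0698581 = 0.0223546
  w_B·f_B = 0.22 × 0.00397452 = 0.000874395
  w_C·f_C = 0.46 × 2.40909e-09 = 1.10818e-09
Evidence: 0.0223546 + 0.000874395 + 1.10818e-09 = 0.023229
P(Subgroup A | 14.85 ng/mL) = 0.0223546 / 0.023229 ≈ 0.962

0.962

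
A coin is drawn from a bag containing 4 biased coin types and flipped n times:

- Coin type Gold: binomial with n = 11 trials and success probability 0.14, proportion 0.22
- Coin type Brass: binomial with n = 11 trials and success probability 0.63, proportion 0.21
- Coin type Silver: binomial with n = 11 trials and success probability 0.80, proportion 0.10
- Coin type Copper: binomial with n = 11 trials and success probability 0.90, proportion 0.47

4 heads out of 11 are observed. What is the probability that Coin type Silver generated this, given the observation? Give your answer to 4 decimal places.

The responsibility of component k is w_k f_k(x) divided by Σ_j w_j f_j(x).
Binomial probabilities:
  f_Gold = 0.0441078
  f_Brass = 0.0493501
  f_Silver = 0.00173015
  f_Copper = 2.16513e-05
Weight by the priors:
  w_Gold·f_Gold = 0.22 × 0.0441078 = 0.00970371
  w_Brass·f_Brass = 0.21 × 0.0493501 = 0.0103635
  w_Silver·f_Silver = 0.10 × 0.00173015 = 0.000173015
  w_Copper·f_Copper = 0.47 × 2.16513e-05 = 1.01761e-05
Denominator: 0.00970371 + 0.0103635 + 0.000173015 + 1.01761e-05 = 0.0202504
Responsibility of Coin type Silver: 0.000173015 / 0.0202504 ≈ 0.0085

0.0085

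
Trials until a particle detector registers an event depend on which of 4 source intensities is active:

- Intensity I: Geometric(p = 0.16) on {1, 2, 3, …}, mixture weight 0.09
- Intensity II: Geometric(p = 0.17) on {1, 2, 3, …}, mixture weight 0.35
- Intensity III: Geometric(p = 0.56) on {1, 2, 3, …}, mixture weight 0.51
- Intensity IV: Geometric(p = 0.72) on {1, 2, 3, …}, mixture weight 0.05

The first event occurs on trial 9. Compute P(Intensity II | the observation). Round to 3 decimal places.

0.771

Posterior ∝ prior × likelihood, so P(k | x) ∝ π_k f_k(x); normalise over all components.
Geometric probabilities:
  L_I = 0.0396601
  L_II = 0.038289
  L_III = 0.000786701
  L_IV = 2.72017e-05
Weight by the priors:
  π_I·L_I = 0.09 × 0.0396601 = 0.00356941
  π_II·L_II = 0.35 × 0.038289 = 0.0134011
  π_III·L_III = 0.51 × 0.000786701 = 0.000401217
  π_IV·L_IV = 0.05 × 2.72017e-05 = 1.36009e-06
Sum: 0.00356941 + 0.0134011 + 0.000401217 + 1.36009e-06 = 0.0173731
P(Intensity II | data) ≈ 0.771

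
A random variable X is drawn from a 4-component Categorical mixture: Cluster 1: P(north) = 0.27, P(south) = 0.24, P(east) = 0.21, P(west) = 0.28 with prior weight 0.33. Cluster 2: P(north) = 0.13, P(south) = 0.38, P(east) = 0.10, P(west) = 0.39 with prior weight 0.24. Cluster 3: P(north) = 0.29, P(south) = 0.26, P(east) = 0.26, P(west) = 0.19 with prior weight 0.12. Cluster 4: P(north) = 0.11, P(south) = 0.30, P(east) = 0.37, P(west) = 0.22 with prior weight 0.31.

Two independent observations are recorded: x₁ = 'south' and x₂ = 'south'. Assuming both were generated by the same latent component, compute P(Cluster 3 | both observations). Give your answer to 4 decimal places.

By Bayes' theorem, P(k | x) = w_k f_k(x) / Σ_j w_j f_j(x).
Since both observations come from the same component, the likelihood for component k is f_k(x₁)·f_k(x₂).
  p_1 = [0.24] × [0.24] = 0.0576
  p_2 = [0.38] × [0.38] = 0.1444
  p_3 = [0.26] × [0.26] = 0.0676
  p_4 = [0.3] × [0.3] = 0.09
Weight by the priors:
  w_1·p_1 = 0.33 × 0.0576 = 0.019008
  w_2·p_2 = 0.24 × 0.1444 = 0.034656
  w_3·p_3 = 0.12 × 0.0676 = 0.008112
  w_4·p_4 = 0.31 × 0.09 = 0.0279
Marginal: 0.019008 + 0.034656 + 0.008112 + 0.0279 = 0.089676
P(Cluster 3 | data) ≈ 0.0905

0.0905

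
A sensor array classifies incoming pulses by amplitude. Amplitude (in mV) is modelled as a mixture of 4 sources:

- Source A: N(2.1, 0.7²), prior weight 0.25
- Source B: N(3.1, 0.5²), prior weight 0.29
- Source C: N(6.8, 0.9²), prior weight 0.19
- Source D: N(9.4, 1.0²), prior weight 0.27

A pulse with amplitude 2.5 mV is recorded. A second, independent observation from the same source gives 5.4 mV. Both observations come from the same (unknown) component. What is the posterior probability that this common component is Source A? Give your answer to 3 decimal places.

By Bayes' theorem, P(k | x) = P(Z=k) f_k(x) / Σ_j P(Z=j) f_j(x).
Since both observations come from the same component, the likelihood for component k is f_k(x₁)·f_k(x₂).
  L_A = [(1/(0.7·√(2π)))·exp(−(2.5−2.1)²/(2·0.7²)) = 0.569918·exp(-0.16327) = 0.484068] × [8.50796e-06] = 4.11843e-06
  L_B = [(1/(0.5·√(2π)))·exp(−(2.5−3.1)²/(2·0.5²)) = 0.797885·exp(-0.72000) = 0.388372] × [2.02817e-05] = 7.87685e-06
  L_C = [(1/(0.9·√(2π)))·exp(−(2.5−6.8)²/(2·0.9²)) = 0.443269·exp(-11.41358) = 4.89568e-06] × [0.132198] = 6.47198e-07
  L_D = [(1/(1.0·√(2π)))·exp(−(2.5−9.4)²/(2·1.0²)) = 0.398942·exp(-23.80500) = 1.83033e-11] × [0.00013383] = 2.44954e-15
Multiply by the mixture weights:
  P(Z=A)·L_A = 0.25 × 4.11843e-06 = 1.02961e-06
  P(Z=B)·L_B = 0.29 × 7.87685e-06 = 2.28429e-06
  P(Z=C)·L_C = 0.19 × 6.47198e-07 = 1.22968e-07
  P(Z=D)·L_D = 0.27 × 2.44954e-15 = 6.61375e-16
Sum: 1.02961e-06 + 2.28429e-06 + 1.22968e-07 + 6.61375e-16 = 3.43686e-06
P(Source A | data) = 1.02961e-06 / 3.43686e-06 ≈ 0.300

0.300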